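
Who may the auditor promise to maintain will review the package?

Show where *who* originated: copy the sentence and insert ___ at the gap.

Pre-movement form: The auditor may promise to maintain who will review the package.
'who' is the subject of the clause embedded under 'maintain'. The gap is right after 'maintain'.

Who may the auditor promise to maintain ___ will review the package?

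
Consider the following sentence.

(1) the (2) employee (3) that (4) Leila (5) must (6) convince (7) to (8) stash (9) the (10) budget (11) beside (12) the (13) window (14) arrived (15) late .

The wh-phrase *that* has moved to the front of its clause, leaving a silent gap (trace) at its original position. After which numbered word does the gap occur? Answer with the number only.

The filler 'that' is interpreted as the direct object of 'convince'. Wh-movement fronts it, leaving a gap right after 'convince':
The employee that Leila must convince ___ to stash the budget beside the window arrived late.
'convince' is word 6.

6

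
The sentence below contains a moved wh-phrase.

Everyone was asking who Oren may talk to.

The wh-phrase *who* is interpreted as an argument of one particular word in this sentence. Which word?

Pre-movement form: Oren may talk to who.
The filler 'who' is interpreted as the object of the preposition 'to'. It moves to the left edge, and the trace sits right after 'to':
Everyone was asking who Oren may talk to ___.

to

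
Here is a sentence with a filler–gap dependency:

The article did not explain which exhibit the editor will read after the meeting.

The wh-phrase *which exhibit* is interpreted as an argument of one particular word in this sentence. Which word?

read

Pre-movement form: The editor will read which exhibit after the meeting.
'which exhibit' is the direct object of 'read'. Fronting leaves a gap immediately after 'read':
The article did not explain which exhibit the editor will read ___ after the meeting.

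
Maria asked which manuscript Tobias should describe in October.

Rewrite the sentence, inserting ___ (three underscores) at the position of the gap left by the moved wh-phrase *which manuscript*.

Pre-movement form: Tobias should describe which manuscript in October.
'which manuscript' functions as the direct object of 'describe'. The gap is right after 'describe'.

Maria asked which manuscript Tobias should describe ___ in October.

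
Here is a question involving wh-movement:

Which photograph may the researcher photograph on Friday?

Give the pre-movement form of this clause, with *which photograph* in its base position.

The researcher may photograph which photograph on Friday.

'which photograph' is the direct object of 'photograph'. Fronting leaves a gap immediately after 'photograph':
Which photograph may the researcher photograph ___ on Friday?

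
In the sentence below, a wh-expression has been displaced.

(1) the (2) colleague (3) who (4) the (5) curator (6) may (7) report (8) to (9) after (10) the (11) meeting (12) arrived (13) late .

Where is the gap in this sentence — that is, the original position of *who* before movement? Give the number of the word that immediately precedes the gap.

The filler 'who' is interpreted as the object of the preposition 'to'. It moves to the left edge, and the trace sits right after 'to':
The colleague who the curator may report to ___ after the meeting arrived late.
'to' is word 8.

8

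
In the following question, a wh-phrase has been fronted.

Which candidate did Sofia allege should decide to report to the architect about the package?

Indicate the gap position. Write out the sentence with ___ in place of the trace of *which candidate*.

Underlying clause: Sofia did allege which candidate should decide to report to the architect about the package.
The filler 'which candidate' is interpreted as the subject of the clause embedded under 'allege'. The gap is right after 'allege'.

Which candidate did Sofia allege ___ should decide to report to the architect about the package?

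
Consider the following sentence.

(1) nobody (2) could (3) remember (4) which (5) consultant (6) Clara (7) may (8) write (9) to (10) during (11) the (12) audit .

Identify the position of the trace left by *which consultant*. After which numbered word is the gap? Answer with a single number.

In situ: Clara may write to which consultant during the audit.
The filler 'which consultant' is interpreted as the object of the preposition 'to'. It moves to the left edge, and the trace sits right after 'to':
Nobody could remember which consultant Clara may write to ___ during the audit.
'to' is word 9.

9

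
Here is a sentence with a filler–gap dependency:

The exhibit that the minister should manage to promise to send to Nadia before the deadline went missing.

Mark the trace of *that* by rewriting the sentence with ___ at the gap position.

The filler 'that' is interpreted as the direct object of 'send'. The gap is right after 'send'.

The exhibit that the minister should manage to promise to send ___ to Nadia before the deadline went missing.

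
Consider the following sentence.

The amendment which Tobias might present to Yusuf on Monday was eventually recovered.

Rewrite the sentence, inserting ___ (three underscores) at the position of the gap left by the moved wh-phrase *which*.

'which' functions as the direct object of 'present'. The gap is right after 'present'.

The amendment which Tobias might present ___ to Yusuf on Monday was eventually recovered.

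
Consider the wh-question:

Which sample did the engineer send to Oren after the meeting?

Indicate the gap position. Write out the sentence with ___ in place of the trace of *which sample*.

Which sample did the engineer send ___ to Oren after the meeting?

In situ: The engineer did send which sample to Oren after the meeting.
'which sample' is the direct object of 'send'. The gap is right after 'send'.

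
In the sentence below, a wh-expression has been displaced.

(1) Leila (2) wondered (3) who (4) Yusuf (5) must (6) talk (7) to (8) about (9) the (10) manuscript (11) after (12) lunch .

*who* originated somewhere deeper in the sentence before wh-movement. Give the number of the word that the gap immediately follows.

Before movement: Yusuf must talk to who about the manuscript after lunch.
'who' is the object of the preposition 'to'. It moves to the left edge, and the trace sits right after 'to':
Leila wondered who Yusuf must talk to ___ about the manuscript after lunch.
'to' is word 7.

7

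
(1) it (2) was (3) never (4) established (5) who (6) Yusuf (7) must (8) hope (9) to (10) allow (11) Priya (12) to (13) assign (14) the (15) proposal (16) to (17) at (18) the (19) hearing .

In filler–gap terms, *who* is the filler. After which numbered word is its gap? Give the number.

16

In situ: Yusuf must hope to allow Priya to assign the proposal to who at the hearing.
The filler 'who' is interpreted as the object of the preposition 'to' (recipient of 'assign'). Fronting leaves a gap immediately after 'to':
It was never established who Yusuf must hope to allow Priya to assign the proposal to ___ at the hearing.
'to' is word 16.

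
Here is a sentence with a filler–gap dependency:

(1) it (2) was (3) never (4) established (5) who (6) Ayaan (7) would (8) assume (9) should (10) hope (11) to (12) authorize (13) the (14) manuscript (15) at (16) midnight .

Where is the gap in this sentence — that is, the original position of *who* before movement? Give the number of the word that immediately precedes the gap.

8

Before movement: Ayaan would assume who should hope to authorize the manuscript at midnight.
'who' functions as the subject of the clause embedded under 'assume'. Fronting leaves a gap immediately after 'assume':
It was never established who Ayaan would assume ___ should hope to authorize the manuscript at midnight.
'assume' is word 8.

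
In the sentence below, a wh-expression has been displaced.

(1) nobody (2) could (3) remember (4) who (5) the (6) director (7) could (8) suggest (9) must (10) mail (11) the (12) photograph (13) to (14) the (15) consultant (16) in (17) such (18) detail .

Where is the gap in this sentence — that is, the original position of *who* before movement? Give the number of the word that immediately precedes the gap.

Before movement: The director could suggest who must mail the photograph to the consultant in such detail.
The filler 'who' is interpreted as the subject of the clause embedded under 'suggest'. Wh-movement fronts it, leaving a gap right after 'suggest':
Nobody could remember who the director could suggest ___ must mail the photograph to the consultant in such detail.
'suggest' is word 8.

8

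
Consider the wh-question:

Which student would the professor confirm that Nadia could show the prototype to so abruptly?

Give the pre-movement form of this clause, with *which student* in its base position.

The professor would confirm that Nadia could show the prototype to which student so abruptly.

The filler 'which student' is interpreted as the object of the preposition 'to' (recipient of 'show'). Wh-movement fronts it, leaving a gap right after 'to':
Which student would the professor confirm that Nadia could show the prototype to ___ so abruptly?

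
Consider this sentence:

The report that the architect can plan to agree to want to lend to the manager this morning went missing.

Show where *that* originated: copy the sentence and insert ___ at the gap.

The report that the architect can plan to agree to want to lend ___ to the manager this morning went missing.

The filler 'that' is interpreted as the direct object of 'lend'. The gap is right after 'lend'.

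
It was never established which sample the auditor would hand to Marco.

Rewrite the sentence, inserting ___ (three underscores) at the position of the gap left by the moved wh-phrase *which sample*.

It was never established which sample the auditor would hand ___ to Marco.

Pre-movement form: The auditor would hand which sample to Marco.
The filler 'which sample' is interpreted as the direct object of 'hand'. The gap is right after 'hand'.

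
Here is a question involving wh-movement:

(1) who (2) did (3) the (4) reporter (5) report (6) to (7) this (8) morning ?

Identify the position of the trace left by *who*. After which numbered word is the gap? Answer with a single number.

6

Underlying clause: The reporter did report to who this morning.
The filler 'who' is interpreted as the object of the preposition 'to'. Fronting leaves a gap immediately after 'to':
Who did the reporter report to ___ this morning?
'to' is word 6.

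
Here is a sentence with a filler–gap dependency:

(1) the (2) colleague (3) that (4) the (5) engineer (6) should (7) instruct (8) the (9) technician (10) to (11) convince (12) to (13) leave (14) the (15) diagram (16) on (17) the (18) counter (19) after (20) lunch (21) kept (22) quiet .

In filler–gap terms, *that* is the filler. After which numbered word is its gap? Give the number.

The filler 'that' is interpreted as the direct object of 'convince'. It moves to the left edge, and the trace sits right after 'convince':
The colleague that the engineer should instruct the technician to convince ___ to leave the diagram on the counter after lunch kept quiet.
'convince' is word 11.

11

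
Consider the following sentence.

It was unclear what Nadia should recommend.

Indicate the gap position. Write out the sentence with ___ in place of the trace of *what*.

In situ: Nadia should recommend what.
'what' is the direct object of 'recommend'. The gap is right after 'recommend'.

It was unclear what Nadia should recommend ___.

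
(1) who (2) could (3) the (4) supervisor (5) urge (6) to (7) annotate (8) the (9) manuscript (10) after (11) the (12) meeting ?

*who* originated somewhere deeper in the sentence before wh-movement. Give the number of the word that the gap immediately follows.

In situ: The supervisor could urge who to annotate the manuscript after the meeting.
'who' is the direct object of 'urge'. Fronting leaves a gap immediately after 'urge':
Who could the supervisor urge ___ to annotate the manuscript after the meeting?
'urge' is word 5.

5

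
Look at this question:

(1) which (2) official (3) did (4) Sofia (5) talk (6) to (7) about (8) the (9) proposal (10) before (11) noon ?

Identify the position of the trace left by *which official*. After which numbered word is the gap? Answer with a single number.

6

In situ: Sofia did talk to which official about the proposal before noon.
'which official' functions as the object of the preposition 'to'. Wh-movement fronts it, leaving a gap right after 'to':
Which official did Sofia talk to ___ about the proposal before noon?
'to' is word 6.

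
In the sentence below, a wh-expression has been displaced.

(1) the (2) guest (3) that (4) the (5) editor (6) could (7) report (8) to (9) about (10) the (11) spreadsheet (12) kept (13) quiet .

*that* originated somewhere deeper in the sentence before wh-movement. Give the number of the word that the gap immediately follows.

8

The filler 'that' is interpreted as the object of the preposition 'to'. It moves to the left edge, and the trace sits right after 'to':
The guest that the editor could report to ___ about the spreadsheet kept quiet.
'to' is word 8.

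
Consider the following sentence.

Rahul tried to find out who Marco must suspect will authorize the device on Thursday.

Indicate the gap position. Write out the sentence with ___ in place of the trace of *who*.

In situ: Marco must suspect who will authorize the device on Thursday.
'who' functions as the subject of the clause embedded under 'suspect'. The gap is right after 'suspect'.

Rahul tried to find out who Marco must suspect ___ will authorize the device on Thursday.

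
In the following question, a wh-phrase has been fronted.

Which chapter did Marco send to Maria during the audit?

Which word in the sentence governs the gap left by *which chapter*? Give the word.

send

In situ: Marco did send which chapter to Maria during the audit.
The filler 'which chapter' is interpreted as the direct object of 'send'. Fronting leaves a gap immediately after 'send':
Which chapter did Marco send ___ to Maria during the audit?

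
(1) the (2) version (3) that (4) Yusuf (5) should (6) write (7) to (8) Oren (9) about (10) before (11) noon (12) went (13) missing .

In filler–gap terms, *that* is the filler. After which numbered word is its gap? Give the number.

'that' is the object of the preposition 'about'. It moves to the left edge, and the trace sits right after 'about':
The version that Yusuf should write to Oren about ___ before noon went missing.
'about' is word 9.

9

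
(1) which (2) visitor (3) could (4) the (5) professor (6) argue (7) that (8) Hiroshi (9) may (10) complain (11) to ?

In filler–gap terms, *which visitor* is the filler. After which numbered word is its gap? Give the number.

11

Underlying clause: The professor could argue that Hiroshi may complain to which visitor.
'which visitor' functions as the object of the preposition 'to'. Wh-movement fronts it, leaving a gap right after 'to':
Which visitor could the professor argue that Hiroshi may complain to ___?
'to' is word 11.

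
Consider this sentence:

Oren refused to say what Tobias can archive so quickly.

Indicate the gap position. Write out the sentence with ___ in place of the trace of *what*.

Oren refused to say what Tobias can archive ___ so quickly.

In situ: Tobias can archive what so quickly.
The filler 'what' is interpreted as the direct object of 'archive'. The gap is right after 'archive'.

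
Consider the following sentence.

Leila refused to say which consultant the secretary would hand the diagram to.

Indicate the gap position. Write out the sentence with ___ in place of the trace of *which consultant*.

Leila refused to say which consultant the secretary would hand the diagram to ___.

In situ: The secretary would hand the diagram to which consultant.
'which consultant' functions as the object of the preposition 'to' (recipient of 'hand'). The gap is right after 'to'.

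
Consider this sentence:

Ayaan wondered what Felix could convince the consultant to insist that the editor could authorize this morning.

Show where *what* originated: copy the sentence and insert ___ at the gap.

In situ: Felix could convince the consultant to insist that the editor could authorize what this morning.
'what' functions as the direct object of 'authorize'. The gap is right after 'authorize'.

Ayaan wondered what Felix could convince the consultant to insist that the editor could authorize ___ this morning.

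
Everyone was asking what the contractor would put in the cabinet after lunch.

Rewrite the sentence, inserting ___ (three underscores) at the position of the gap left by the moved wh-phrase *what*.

Everyone was asking what the contractor would put ___ in the cabinet after lunch.

Before movement: The contractor would put what in the cabinet after lunch.
The filler 'what' is interpreted as the direct object of 'put'. The gap is right after 'put'.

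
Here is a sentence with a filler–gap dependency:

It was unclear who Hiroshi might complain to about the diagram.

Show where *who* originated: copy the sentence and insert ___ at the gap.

It was unclear who Hiroshi might complain to ___ about the diagram.

In situ: Hiroshi might complain to who about the diagram.
The filler 'who' is interpreted as the object of the preposition 'to'. The gap is right after 'to'.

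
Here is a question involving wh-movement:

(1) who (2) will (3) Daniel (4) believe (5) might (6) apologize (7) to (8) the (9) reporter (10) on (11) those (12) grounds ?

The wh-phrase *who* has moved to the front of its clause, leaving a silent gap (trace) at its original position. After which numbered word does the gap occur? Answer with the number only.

4

In situ: Daniel will believe who might apologize to the reporter on those grounds.
'who' functions as the subject of the clause embedded under 'believe'. It moves to the left edge, and the trace sits right after 'believe':
Who will Daniel believe ___ might apologize to the reporter on those grounds?
'believe' is word 4.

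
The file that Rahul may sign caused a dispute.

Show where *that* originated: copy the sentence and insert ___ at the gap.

The file that Rahul may sign ___ caused a dispute.

'that' is the direct object of 'sign'. The gap is right after 'sign'.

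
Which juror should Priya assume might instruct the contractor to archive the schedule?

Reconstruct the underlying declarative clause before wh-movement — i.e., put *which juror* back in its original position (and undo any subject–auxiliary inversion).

Priya should assume which juror might instruct the contractor to archive the schedule.

'which juror' functions as the subject of the clause embedded under 'assume'. Wh-movement fronts it, leaving a gap right after 'assume':
Which juror should Priya assume ___ might instruct the contractor to archive the schedule?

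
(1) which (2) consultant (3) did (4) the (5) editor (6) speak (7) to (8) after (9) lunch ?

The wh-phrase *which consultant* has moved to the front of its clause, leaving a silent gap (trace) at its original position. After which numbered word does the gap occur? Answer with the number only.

In situ: The editor did speak to which consultant after lunch.
The filler 'which consultant' is interpreted as the object of the preposition 'to'. It moves to the left edge, and the trace sits right after 'to':
Which consultant did the editor speak to ___ after lunch?
'to' is word 7.

7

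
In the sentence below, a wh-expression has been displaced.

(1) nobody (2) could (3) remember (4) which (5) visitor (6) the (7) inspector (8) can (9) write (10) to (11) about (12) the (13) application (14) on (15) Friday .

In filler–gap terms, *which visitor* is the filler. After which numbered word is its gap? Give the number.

Underlying clause: The inspector can write to which visitor about the application on Friday.
'which visitor' is the object of the preposition 'to'. It moves to the left edge, and the trace sits right after 'to':
Nobody could remember which visitor the inspector can write to ___ about the application on Friday.
'to' is word 10.

10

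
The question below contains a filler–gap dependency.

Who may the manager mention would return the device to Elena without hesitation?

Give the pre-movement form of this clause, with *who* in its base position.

'who' is the subject of the clause embedded under 'mention'. Fronting leaves a gap immediately after 'mention':
Who may the manager mention ___ would return the device to Elena without hesitation?

The manager may mention who would return the device to Elena without hesitation.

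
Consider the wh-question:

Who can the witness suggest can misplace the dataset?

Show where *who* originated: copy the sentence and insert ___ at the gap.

Who can the witness suggest ___ can misplace the dataset?

Before movement: The witness can suggest who can misplace the dataset.
'who' functions as the subject of the clause embedded under 'suggest'. The gap is right after 'suggest'.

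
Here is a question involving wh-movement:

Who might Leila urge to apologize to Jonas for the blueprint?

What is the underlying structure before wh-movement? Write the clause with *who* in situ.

'who' functions as the direct object of 'urge'. It moves to the left edge, and the trace sits right after 'urge':
Who might Leila urge ___ to apologize to Jonas for the blueprint?

Leila might urge who to apologize to Jonas for the blueprint.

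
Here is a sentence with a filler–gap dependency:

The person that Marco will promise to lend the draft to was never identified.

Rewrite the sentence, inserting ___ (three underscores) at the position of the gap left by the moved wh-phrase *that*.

The person that Marco will promise to lend the draft to ___ was never identified.

'that' functions as the object of the preposition 'to' (recipient of 'lend'). The gap is right after 'to'.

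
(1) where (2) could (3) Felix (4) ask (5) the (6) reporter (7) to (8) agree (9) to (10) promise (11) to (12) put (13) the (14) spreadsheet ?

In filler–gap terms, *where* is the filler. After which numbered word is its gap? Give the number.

14

Pre-movement form: Felix could ask the reporter to agree to promise to put the spreadsheet where.
'where' functions as the locative complement of 'put'. Wh-movement fronts it, leaving a gap right after 'spreadsheet':
Where could Felix ask the reporter to agree to promise to put the spreadsheet ___?
'spreadsheet' is word 14.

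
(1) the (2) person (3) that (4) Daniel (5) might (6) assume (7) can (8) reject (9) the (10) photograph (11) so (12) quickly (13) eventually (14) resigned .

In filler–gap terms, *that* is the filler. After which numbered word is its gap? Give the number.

6

'that' functions as the subject of the clause embedded under 'assume'. Wh-movement fronts it, leaving a gap right after 'assume':
The person that Daniel might assume ___ can reject the photograph so quickly eventually resigned.
'assume' is word 6.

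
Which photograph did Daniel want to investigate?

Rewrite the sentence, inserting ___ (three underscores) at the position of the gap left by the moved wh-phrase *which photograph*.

Which photograph did Daniel want to investigate ___?

Before movement: Daniel did want to investigate which photograph.
'which photograph' is the direct object of 'investigate'. The gap is right after 'investigate'.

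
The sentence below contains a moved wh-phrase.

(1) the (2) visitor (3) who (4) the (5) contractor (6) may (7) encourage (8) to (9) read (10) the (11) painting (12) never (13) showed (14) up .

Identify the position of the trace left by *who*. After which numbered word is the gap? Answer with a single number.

7

The filler 'who' is interpreted as the direct object of 'encourage'. It moves to the left edge, and the trace sits right after 'encourage':
The visitor who the contractor may encourage ___ to read the painting never showed up.
'encourage' is word 7.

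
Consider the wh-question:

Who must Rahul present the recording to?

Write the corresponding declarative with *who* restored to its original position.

Rahul must present the recording to who.

'who' functions as the object of the preposition 'to' (recipient of 'present'). Wh-movement fronts it, leaving a gap right after 'to':
Who must Rahul present the recording to ___?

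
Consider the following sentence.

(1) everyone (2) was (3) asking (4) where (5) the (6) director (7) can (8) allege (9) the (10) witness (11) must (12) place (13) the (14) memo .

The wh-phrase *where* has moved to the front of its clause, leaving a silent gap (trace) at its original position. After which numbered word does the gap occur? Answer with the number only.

Before movement: The director can allege the witness must place the memo where.
'where' is the locative complement of 'place'. It moves to the left edge, and the trace sits right after 'memo':
Everyone was asking where the director can allege the witness must place the memo ___.
'memo' is word 14.

14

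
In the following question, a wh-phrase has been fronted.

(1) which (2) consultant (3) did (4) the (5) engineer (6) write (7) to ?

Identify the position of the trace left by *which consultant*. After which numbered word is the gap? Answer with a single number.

7

In situ: The engineer did write to which consultant.
'which consultant' functions as the object of the preposition 'to'. Fronting leaves a gap immediately after 'to':
Which consultant did the engineer write to ___?
'to' is word 7.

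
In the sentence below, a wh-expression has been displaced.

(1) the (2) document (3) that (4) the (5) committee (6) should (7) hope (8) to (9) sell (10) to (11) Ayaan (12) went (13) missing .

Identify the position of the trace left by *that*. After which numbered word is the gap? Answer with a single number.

9

The filler 'that' is interpreted as the direct object of 'sell'. Fronting leaves a gap immediately after 'sell':
The document that the committee should hope to sell ___ to Ayaan went missing.
'sell' is word 9.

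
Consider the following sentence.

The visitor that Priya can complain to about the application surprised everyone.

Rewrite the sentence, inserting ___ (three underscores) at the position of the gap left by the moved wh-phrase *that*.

'that' functions as the object of the preposition 'to'. The gap is right after 'to'.

The visitor that Priya can complain to ___ about the application surprised everyone.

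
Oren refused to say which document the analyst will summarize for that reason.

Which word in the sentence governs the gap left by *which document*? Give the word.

In situ: The analyst will summarize which document for that reason.
The filler 'which document' is interpreted as the direct object of 'summarize'. Fronting leaves a gap immediately after 'summarize':
Oren refused to say which document the analyst will summarize ___ for that reason.

summarize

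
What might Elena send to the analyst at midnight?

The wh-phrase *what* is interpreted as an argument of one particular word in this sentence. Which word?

Before movement: Elena might send what to the analyst at midnight.
'what' functions as the direct object of 'send'. It moves to the left edge, and the trace sits right after 'send':
What might Elena send ___ to the analyst at midnight?

send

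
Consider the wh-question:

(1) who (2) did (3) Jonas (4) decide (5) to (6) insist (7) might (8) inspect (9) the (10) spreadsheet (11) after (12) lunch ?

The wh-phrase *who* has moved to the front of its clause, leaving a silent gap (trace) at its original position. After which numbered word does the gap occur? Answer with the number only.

6

Underlying clause: Jonas did decide to insist who might inspect the spreadsheet after lunch.
The filler 'who' is interpreted as the subject of the clause embedded under 'insist'. It moves to the left edge, and the trace sits right after 'insist':
Who did Jonas decide to insist ___ might inspect the spreadsheet after lunch?
'insist' is word 6.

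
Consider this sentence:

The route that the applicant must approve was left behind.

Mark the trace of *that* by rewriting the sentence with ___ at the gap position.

The route that the applicant must approve ___ was left behind.

The filler 'that' is interpreted as the direct object of 'approve'. The gap is right after 'approve'.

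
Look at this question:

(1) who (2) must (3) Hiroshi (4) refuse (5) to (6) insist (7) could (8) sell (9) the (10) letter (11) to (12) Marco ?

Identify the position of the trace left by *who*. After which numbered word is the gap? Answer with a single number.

Underlying clause: Hiroshi must refuse to insist who could sell the letter to Marco.
The filler 'who' is interpreted as the subject of the clause embedded under 'insist'. Wh-movement fronts it, leaving a gap right after 'insist':
Who must Hiroshi refuse to insist ___ could sell the letter to Marco?
'insist' is word 6.

6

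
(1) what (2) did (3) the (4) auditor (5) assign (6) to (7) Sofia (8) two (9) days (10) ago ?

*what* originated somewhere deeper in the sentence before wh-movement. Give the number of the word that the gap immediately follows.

In situ: The auditor did assign what to Sofia two days ago.
'what' functions as the direct object of 'assign'. Fronting leaves a gap immediately after 'assign':
What did the auditor assign ___ to Sofia two days ago?
'assign' is word 5.

5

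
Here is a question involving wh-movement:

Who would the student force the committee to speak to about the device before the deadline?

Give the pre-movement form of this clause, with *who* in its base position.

The student would force the committee to speak to who about the device before the deadline.

'who' functions as the object of the preposition 'to'. Fronting leaves a gap immediately after 'to':
Who would the student force the committee to speak to ___ about the device before the deadline?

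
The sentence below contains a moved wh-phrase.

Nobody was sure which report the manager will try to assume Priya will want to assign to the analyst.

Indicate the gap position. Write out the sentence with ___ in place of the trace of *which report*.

Nobody was sure which report the manager will try to assume Priya will want to assign ___ to the analyst.

Before movement: The manager will try to assume Priya will want to assign which report to the analyst.
'which report' is the direct object of 'assign'. The gap is right after 'assign'.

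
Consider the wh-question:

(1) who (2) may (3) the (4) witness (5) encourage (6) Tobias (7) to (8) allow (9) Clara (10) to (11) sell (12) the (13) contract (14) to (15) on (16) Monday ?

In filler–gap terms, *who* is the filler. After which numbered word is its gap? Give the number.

14

In situ: The witness may encourage Tobias to allow Clara to sell the contract to who on Monday.
'who' functions as the object of the preposition 'to' (recipient of 'sell'). Fronting leaves a gap immediately after 'to':
Who may the witness encourage Tobias to allow Clara to sell the contract to ___ on Monday?
'to' is word 14.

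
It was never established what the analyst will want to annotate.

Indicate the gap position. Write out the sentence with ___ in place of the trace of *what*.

Underlying clause: The analyst will want to annotate what.
The filler 'what' is interpreted as the direct object of 'annotate'. The gap is right after 'annotate'.

It was never established what the analyst will want to annotate ___.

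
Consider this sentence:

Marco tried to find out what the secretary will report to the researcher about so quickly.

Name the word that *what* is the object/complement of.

Before movement: The secretary will report to the researcher about what so quickly.
'what' functions as the object of the preposition 'about'. Fronting leaves a gap immediately after 'about':
Marco tried to find out what the secretary will report to the researcher about ___ so quickly.

about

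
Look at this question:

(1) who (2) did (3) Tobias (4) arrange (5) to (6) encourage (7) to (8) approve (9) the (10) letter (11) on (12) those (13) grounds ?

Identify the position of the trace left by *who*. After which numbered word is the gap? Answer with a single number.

6

In situ: Tobias did arrange to encourage who to approve the letter on those grounds.
'who' is the direct object of 'encourage'. Wh-movement fronts it, leaving a gap right after 'encourage':
Who did Tobias arrange to encourage ___ to approve the letter on those grounds?
'encourage' is word 6.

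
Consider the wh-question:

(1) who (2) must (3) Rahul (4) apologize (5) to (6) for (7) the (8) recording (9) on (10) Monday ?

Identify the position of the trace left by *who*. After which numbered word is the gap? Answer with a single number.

Pre-movement form: Rahul must apologize to who for the recording on Monday.
'who' functions as the object of the preposition 'to'. Wh-movement fronts it, leaving a gap right after 'to':
Who must Rahul apologize to ___ for the recording on Monday?
'to' is word 5.

5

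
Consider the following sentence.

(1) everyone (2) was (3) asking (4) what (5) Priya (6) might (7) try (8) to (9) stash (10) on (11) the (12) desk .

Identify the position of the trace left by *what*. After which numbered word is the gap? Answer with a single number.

9

In situ: Priya might try to stash what on the desk.
'what' is the direct object of 'stash'. Fronting leaves a gap immediately after 'stash':
Everyone was asking what Priya might try to stash ___ on the desk.
'stash' is word 9.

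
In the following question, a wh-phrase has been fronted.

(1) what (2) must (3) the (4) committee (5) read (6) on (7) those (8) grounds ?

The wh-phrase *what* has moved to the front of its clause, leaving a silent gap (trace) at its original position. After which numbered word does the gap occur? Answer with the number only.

5

In situ: The committee must read what on those grounds.
'what' is the direct object of 'read'. Fronting leaves a gap immediately after 'read':
What must the committee read ___ on those grounds?
'read' is word 5.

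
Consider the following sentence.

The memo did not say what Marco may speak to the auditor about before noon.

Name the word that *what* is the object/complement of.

Before movement: Marco may speak to the auditor about what before noon.
'what' functions as the object of the preposition 'about'. It moves to the left edge, and the trace sits right after 'about':
The memo did not say what Marco may speak to the auditor about ___ before noon.

about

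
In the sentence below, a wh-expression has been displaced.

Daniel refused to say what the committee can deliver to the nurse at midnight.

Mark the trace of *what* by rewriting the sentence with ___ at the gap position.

Daniel refused to say what the committee can deliver ___ to the nurse at midnight.

Before movement: The committee can deliver what to the nurse at midnight.
The filler 'what' is interpreted as the direct object of 'deliver'. The gap is right after 'deliver'.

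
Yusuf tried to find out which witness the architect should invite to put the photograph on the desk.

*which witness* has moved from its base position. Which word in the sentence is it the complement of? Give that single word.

invite

In situ: The architect should invite which witness to put the photograph on the desk.
'which witness' is the direct object of 'invite'. Wh-movement fronts it, leaving a gap right after 'invite':
Yusuf tried to find out which witness the architect should invite ___ to put the photograph on the desk.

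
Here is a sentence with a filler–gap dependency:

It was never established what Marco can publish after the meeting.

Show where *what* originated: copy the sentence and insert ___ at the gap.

It was never established what Marco can publish ___ after the meeting.

In situ: Marco can publish what after the meeting.
The filler 'what' is interpreted as the direct object of 'publish'. The gap is right after 'publish'.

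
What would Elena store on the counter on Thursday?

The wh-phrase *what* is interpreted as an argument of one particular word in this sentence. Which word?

store

Underlying clause: Elena would store what on the counter on Thursday.
'what' is the direct object of 'store'. It moves to the left edge, and the trace sits right after 'store':
What would Elena store ___ on the counter on Thursday?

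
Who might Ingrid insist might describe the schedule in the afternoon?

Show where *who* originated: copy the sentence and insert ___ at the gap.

Underlying clause: Ingrid might insist who might describe the schedule in the afternoon.
'who' is the subject of the clause embedded under 'insist'. The gap is right after 'insist'.

Who might Ingrid insist ___ might describe the schedule in the afternoon?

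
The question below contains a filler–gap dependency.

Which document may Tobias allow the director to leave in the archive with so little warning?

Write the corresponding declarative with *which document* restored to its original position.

'which document' functions as the direct object of 'leave'. Fronting leaves a gap immediately after 'leave':
Which document may Tobias allow the director to leave ___ in the archive with so little warning?

Tobias may allow the director to leave which document in the archive with so little warning.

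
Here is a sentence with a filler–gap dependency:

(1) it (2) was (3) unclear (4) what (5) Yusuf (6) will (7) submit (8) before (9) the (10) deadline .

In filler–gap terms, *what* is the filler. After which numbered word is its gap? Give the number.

In situ: Yusuf will submit what before the deadline.
The filler 'what' is interpreted as the direct object of 'submit'. It moves to the left edge, and the trace sits right after 'submit':
It was unclear what Yusuf will submit ___ before the deadline.
'submit' is word 7.

7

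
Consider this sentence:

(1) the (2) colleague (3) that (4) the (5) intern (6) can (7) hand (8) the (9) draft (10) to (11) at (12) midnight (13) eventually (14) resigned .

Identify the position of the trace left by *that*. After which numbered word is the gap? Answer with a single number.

10

The filler 'that' is interpreted as the object of the preposition 'to' (recipient of 'hand'). It moves to the left edge, and the trace sits right after 'to':
The colleague that the intern can hand the draft to ___ at midnight eventually resigned.
'to' is word 10.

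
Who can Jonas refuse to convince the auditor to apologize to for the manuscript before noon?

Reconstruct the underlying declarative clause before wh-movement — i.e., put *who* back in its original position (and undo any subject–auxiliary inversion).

Jonas can refuse to convince the auditor to apologize to who for the manuscript before noon.

The filler 'who' is interpreted as the object of the preposition 'to'. Fronting leaves a gap immediately after 'to':
Who can Jonas refuse to convince the auditor to apologize to ___ for the manuscript before noon?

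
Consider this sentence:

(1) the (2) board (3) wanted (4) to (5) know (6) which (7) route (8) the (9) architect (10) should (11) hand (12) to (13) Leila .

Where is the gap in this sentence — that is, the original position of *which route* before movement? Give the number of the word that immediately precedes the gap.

Underlying clause: The architect should hand which route to Leila.
The filler 'which route' is interpreted as the direct object of 'hand'. Wh-movement fronts it, leaving a gap right after 'hand':
The board wanted to know which route the architect should hand ___ to Leila.
'hand' is word 11.

11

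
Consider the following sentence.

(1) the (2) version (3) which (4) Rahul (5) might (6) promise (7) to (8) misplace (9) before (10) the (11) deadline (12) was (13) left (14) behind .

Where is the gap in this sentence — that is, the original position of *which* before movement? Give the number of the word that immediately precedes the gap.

The filler 'which' is interpreted as the direct object of 'misplace'. Wh-movement fronts it, leaving a gap right after 'misplace':
The version which Rahul might promise to misplace ___ before the deadline was left behind.
'misplace' is word 8.

8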